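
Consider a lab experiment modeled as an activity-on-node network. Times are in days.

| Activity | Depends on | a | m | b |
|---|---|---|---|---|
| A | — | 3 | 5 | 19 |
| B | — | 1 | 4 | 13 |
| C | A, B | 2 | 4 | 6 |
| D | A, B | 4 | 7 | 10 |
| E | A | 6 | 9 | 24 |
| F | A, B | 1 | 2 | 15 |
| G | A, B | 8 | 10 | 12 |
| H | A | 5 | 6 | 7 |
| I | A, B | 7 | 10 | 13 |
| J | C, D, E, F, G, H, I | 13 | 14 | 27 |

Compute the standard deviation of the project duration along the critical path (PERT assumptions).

te_A = (3 + 4·5 + 19)/6 = 42/6 = 7; σ²_A = ((19−3)/6)² = 7.111
te_B = (1 + 4·4 + 13)/6 = 30/6 = 5; σ²_B = ((13−1)/6)² = 4.000
te_C = (2 + 4·4 + 6)/6 = 24/6 = 4; σ²_C = ((6−2)/6)² = 0.444
te_D = (4 + 4·7 + 10)/6 = 42/6 = 7; σ²_D = ((10−4)/6)² = 1.000
te_E = (6 + 4·9 + 24)/6 = 66/6 = 11; σ²_E = ((24−6)/6)² = 9.000
te_F = (1 + 4·2 + 15)/6 = 24/6 = 4; σ²_F = ((15−1)/6)² = 5.444
te_G = (8 + 4·10 + 12)/6 = 60/6 = 10; σ²_G = ((12−8)/6)² = 0.444
te_H = (5 + 4·6 + 7)/6 = 36/6 = 6; σ²_H = ((7−5)/6)² = 0.111
te_I = (7 + 4·10 + 13)/6 = 60/6 = 10; σ²_I = ((13−7)/6)² = 1.000
te_J = (13 + 4·14 + 27)/6 = 96/6 = 16; σ²_J = ((27−13)/6)² = 5.444

Forward pass:
ES_A = 0; EF_A = 7
ES_B = 0; EF_B = 5
ES_C = max(EF_A=7, EF_B=5) = 7; EF_C = 7+4 = 11
ES_D = max(EF_A=7, EF_B=5) = 7; EF_D = 7+7 = 14
ES_E = 7; EF_E = 7+11 = 18
ES_F = max(EF_A=7, EF_B=5) = 7; EF_F = 7+4 = 11
ES_G = max(EF_A=7, EF_B=5) = 7; EF_G = 7+10 = 17
ES_H = 7; EF_H = 7+6 = 13
ES_I = max(EF_A=7, EF_B=5) = 7; EF_I = 7+10 = 17
ES_J = max(EF_C=11, EF_D=14, EF_E=18, EF_F=11, EF_G=17, EF_H=13, EF_I=17) = 18; EF_J = 18+16 = 34
Expected project duration μ = 34 days. Critical path: A → E → J.

Variance along critical path = 7.111 + 9.000 + 5.444 = 21.556
σ = √21.556 = 4.643 days

4.64 days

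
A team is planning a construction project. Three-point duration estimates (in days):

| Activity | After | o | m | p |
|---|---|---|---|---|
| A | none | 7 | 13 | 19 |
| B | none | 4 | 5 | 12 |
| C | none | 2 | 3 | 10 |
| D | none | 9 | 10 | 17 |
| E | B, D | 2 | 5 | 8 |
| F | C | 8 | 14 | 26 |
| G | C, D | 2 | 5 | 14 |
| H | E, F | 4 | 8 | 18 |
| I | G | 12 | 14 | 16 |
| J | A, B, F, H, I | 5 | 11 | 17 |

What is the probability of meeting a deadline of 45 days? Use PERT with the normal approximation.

0.826

te_A = (7 + 4·13 + 19)/6 = 78/6 = 13; σ²_A = ((19−7)/6)² = 4.000
te_B = (4 + 4·5 + 12)/6 = 36/6 = 6; σ²_B = ((12−4)/6)² = 1.778
te_C = (2 + 4·3 + 10)/6 = 24/6 = 4; σ²_C = ((10−2)/6)² = 1.778
te_D = (9 + 4·10 + 17)/6 = 66/6 = 11; σ²_D = ((17−9)/6)² = 1.778
te_E = (2 + 4·5 + 8)/6 = 30/6 = 5; σ²_E = ((8−2)/6)² = 1.000
te_F = (8 + 4·14 + 26)/6 = 90/6 = 15; σ²_F = ((26−8)/6)² = 9.000
te_G = (2 + 4·5 + 14)/6 = 36/6 = 6; σ²_G = ((14−2)/6)² = 4.000
te_H = (4 + 4·8 + 18)/6 = 54/6 = 9; σ²_H = ((18−4)/6)² = 5.444
te_I = (12 + 4·14 + 16)/6 = 84/6 = 14; σ²_I = ((16−12)/6)² = 0.444
te_J = (5 + 4·11 + 17)/6 = 66/6 = 11; σ²_J = ((17−5)/6)² = 4.000

Forward pass:
ES_A = 0; EF_A = 13
ES_B = 0; EF_B = 6
ES_C = 0; EF_C = 4
ES_D = 0; EF_D = 11
ES_E = max(EF_B=6, EF_D=11) = 11; EF_E = 11+5 = 16
ES_F = 4; EF_F = 4+15 = 19
ES_G = max(EF_C=4, EF_D=11) = 11; EF_G = 11+6 = 17
ES_H = max(EF_E=16, EF_F=19) = 19; EF_H = 19+9 = 28
ES_I = 17; EF_I = 17+14 = 31
ES_J = max(EF_A=13, EF_B=6, EF_F=19, EF_H=28, EF_I=31) = 31; EF_J = 31+11 = 42
Expected project duration μ = 42 days. Critical path: D → G → I → J.

Variance along critical path = 1.778 + 4.000 + 0.444 + 4.000 = 10.222; σ = √10.222 = 3.197 days.
Z = (45 − 42) / 3.197 = 0.938
P(T ≤ 45) = Φ(0.938) ≈ 0.826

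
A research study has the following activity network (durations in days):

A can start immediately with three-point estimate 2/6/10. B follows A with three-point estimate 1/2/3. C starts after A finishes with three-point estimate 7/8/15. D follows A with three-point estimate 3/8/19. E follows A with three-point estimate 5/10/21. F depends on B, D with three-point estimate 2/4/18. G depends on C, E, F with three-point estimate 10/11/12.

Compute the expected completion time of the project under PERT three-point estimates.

32 days

te_A = (2 + 4·6 + 10)/6 = 36/6 = 6
te_B = (1 + 4·2 + 3)/6 = 12/6 = 2
te_C = (7 + 4·8 + 15)/6 = 54/6 = 9
te_D = (3 + 4·8 + 19)/6 = 54/6 = 9
te_E = (5 + 4·10 + 21)/6 = 66/6 = 11
te_F = (2 + 4·4 + 18)/6 = 36/6 = 6
te_G = (10 + 4·11 + 12)/6 = 66/6 = 11

Forward pass:
ES_A = 0; EF_A = 6
ES_B = 6; EF_B = 6+2 = 8
ES_C = 6; EF_C = 6+9 = 15
ES_D = 6; EF_D = 6+9 = 15
ES_E = 6; EF_E = 6+11 = 17
ES_F = max(EF_B=8, EF_D=15) = 15; EF_F = 15+6 = 21
ES_G = max(EF_C=15, EF_E=17, EF_F=21) = 21; EF_G = 21+11 = 32
Expected project duration μ = 32 days. Critical path: A → D → F → G.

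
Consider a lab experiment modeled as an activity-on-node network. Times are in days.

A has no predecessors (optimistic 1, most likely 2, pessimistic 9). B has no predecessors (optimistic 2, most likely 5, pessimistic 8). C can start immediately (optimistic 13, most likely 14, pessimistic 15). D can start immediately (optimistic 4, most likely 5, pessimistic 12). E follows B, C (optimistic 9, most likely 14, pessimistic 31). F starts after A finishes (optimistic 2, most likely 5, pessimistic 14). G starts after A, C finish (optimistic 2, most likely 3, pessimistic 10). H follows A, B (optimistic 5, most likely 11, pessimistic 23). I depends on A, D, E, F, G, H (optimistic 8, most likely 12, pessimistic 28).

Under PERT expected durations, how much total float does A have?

15 days

te_A = (1 + 4·2 + 9)/6 = 18/6 = 3
te_B = (2 + 4·5 + 8)/6 = 30/6 = 5
te_C = (13 + 4·14 + 15)/6 = 84/6 = 14
te_D = (4 + 4·5 + 12)/6 = 36/6 = 6
te_E = (9 + 4·14 + 31)/6 = 96/6 = 16
te_F = (2 + 4·5 + 14)/6 = 36/6 = 6
te_G = (2 + 4·3 + 10)/6 = 24/6 = 4
te_H = (5 + 4·11 + 23)/6 = 72/6 = 12
te_I = (8 + 4·12 + 28)/6 = 84/6 = 14

Forward pass:
ES_A = 0; EF_A = 3
ES_B = 0; EF_B = 5
ES_C = 0; EF_C = 14
ES_D = 0; EF_D = 6
ES_E = max(EF_B=5, EF_C=14) = 14; EF_E = 14+16 = 30
ES_F = 3; EF_F = 3+6 = 9
ES_G = max(EF_A=3, EF_C=14) = 14; EF_G = 14+4 = 18
ES_H = max(EF_A=3, EF_B=5) = 5; EF_H = 5+12 = 17
ES_I = max(EF_A=3, EF_D=6, EF_E=30, EF_F=9, EF_G=18, EF_H=17) = 30; EF_I = 30+14 = 44
Expected project duration μ = 44 days. Critical path: C → E → I.

Backward pass:
LF_I = 44; LS_I = 44−14 = 30
LF_H = LS_I = 30; LS_H = 30−12 = 18
LF_G = LS_I = 30; LS_G = 30−4 = 26
LF_F = LS_I = 30; LS_F = 30−6 = 24
LF_E = LS_I = 30; LS_E = 30−16 = 14
LF_D = LS_I = 30; LS_D = 30−6 = 24
LF_C = min(LS_E=14, LS_G=26) = 14; LS_C = 14−14 = 0
LF_B = min(LS_E=14, LS_H=18) = 14; LS_B = 14−5 = 9
LF_A = min(LS_F=24, LS_G=26, LS_H=18, LS_I=30) = 18; LS_A = 18−3 = 15
Slack_A = LS_A − ES_A = 15 − 0 = 15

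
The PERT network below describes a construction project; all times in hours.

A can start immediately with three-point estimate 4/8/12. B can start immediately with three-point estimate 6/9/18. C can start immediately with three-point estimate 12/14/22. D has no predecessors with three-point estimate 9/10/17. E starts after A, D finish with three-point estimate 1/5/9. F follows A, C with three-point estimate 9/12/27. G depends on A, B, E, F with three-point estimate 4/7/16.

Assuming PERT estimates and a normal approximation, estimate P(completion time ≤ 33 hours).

0.157

te_A = (4 + 4·8 + 12)/6 = 48/6 = 8; σ²_A = ((12−4)/6)² = 1.778
te_B = (6 + 4·9 + 18)/6 = 60/6 = 10; σ²_B = ((18−6)/6)² = 4.000
te_C = (12 + 4·14 + 22)/6 = 90/6 = 15; σ²_C = ((22−12)/6)² = 2.778
te_D = (9 + 4·10 + 17)/6 = 66/6 = 11; σ²_D = ((17−9)/6)² = 1.778
te_E = (1 + 4·5 + 9)/6 = 30/6 = 5; σ²_E = ((9−1)/6)² = 1.778
te_F = (9 + 4·12 + 27)/6 = 84/6 = 14; σ²_F = ((27−9)/6)² = 9.000
te_G = (4 + 4·7 + 16)/6 = 48/6 = 8; σ²_G = ((16−4)/6)² = 4.000

Forward pass:
ES_A = 0; EF_A = 8
ES_B = 0; EF_B = 10
ES_C = 0; EF_C = 15
ES_D = 0; EF_D = 11
ES_E = max(EF_A=8, EF_D=11) = 11; EF_E = 11+5 = 16
ES_F = max(EF_A=8, EF_C=15) = 15; EF_F = 15+14 = 29
ES_G = max(EF_A=8, EF_B=10, EF_E=16, EF_F=29) = 29; EF_G = 29+8 = 37
Expected project duration μ = 37 hours. Critical path: C → F → G.

Variance along critical path = 2.778 + 9.000 + 4.000 = 15.778; σ = √15.778 = 3.972 hours.
Z = (33 − 37) / 3.972 = -1.007
P(T ≤ 33) = Φ(-1.007) ≈ 0.157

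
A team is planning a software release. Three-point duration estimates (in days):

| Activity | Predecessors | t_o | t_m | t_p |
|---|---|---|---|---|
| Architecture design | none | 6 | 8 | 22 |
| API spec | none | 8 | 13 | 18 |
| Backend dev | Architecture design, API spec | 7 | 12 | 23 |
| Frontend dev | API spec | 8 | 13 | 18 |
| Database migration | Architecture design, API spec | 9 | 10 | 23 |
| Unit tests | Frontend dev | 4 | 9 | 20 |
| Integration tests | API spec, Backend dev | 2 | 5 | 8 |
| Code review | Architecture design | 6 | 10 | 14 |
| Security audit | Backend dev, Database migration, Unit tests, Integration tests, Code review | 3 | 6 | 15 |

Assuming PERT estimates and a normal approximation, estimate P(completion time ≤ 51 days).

te_Architecture design = (6 + 4·8 + 22)/6 = 60/6 = 10; σ²_Architecture design = ((22−6)/6)² = 7.111
te_API spec = (8 + 4·13 + 18)/6 = 78/6 = 13; σ²_API spec = ((18−8)/6)² = 2.778
te_Backend dev = (7 + 4·12 + 23)/6 = 78/6 = 13; σ²_Backend dev = ((23−7)/6)² = 7.111
te_Frontend dev = (8 + 4·13 + 18)/6 = 78/6 = 13; σ²_Frontend dev = ((18−8)/6)² = 2.778
te_Database migration = (9 + 4·10 + 23)/6 = 72/6 = 12; σ²_Database migration = ((23−9)/6)² = 5.444
te_Unit tests = (4 + 4·9 + 20)/6 = 60/6 = 10; σ²_Unit tests = ((20−4)/6)² = 7.111
te_Integration tests = (2 + 4·5 + 8)/6 = 30/6 = 5; σ²_Integration tests = ((8−2)/6)² = 1.000
te_Code review = (6 + 4·10 + 14)/6 = 60/6 = 10; σ²_Code review = ((14−6)/6)² = 1.778
te_Security audit = (3 + 4·6 + 15)/6 = 42/6 = 7; σ²_Security audit = ((15−3)/6)² = 4.000

Forward pass:
ES_Architecture design = 0; EF_Architecture design = 10
ES_API spec = 0; EF_API spec = 13
ES_Backend dev = max(EF_Architecture design=10, EF_API spec=13) = 13; EF_Backend dev = 13+13 = 26
ES_Frontend dev = 13; EF_Frontend dev = 13+13 = 26
ES_Database migration = max(EF_Architecture design=10, EF_API spec=13) = 13; EF_Database migration = 13+12 = 25
ES_Unit tests = 26; EF_Unit tests = 26+10 = 36
ES_Integration tests = max(EF_API spec=13, EF_Backend dev=26) = 26; EF_Integration tests = 26+5 = 31
ES_Code review = 10; EF_Code review = 10+10 = 20
ES_Security audit = max(EF_Backend dev=26, EF_Database migration=25, EF_Unit tests=36, EF_Integration tests=31, EF_Code review=20) = 36; EF_Security audit = 36+7 = 43
Expected project duration μ = 43 days. Critical path: API spec → Frontend dev → Unit tests → Security audit.

Variance along critical path = 2.778 + 2.778 + 7.111 + 4.000 = 16.667; σ = √16.667 = 4.082 days.
Z = (51 − 43) / 4.082 = 1.960
P(T ≤ 51) = Φ(1.960) ≈ 0.975

0.975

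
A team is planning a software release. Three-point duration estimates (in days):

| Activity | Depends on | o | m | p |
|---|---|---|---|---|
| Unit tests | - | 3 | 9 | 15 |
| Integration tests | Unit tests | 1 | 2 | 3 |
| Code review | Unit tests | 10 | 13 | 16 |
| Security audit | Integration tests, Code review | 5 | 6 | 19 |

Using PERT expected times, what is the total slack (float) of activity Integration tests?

te_Unit tests = (3 + 4·9 + 15)/6 = 54/6 = 9
te_Integration tests = (1 + 4·2 + 3)/6 = 12/6 = 2
te_Code review = (10 + 4·13 + 16)/6 = 78/6 = 13
te_Security audit = (5 + 4·6 + 19)/6 = 48/6 = 8

Forward pass:
ES_Unit tests = 0; EF_Unit tests = 9
ES_Integration tests = 9; EF_Integration tests = 9+2 = 11
ES_Code review = 9; EF_Code review = 9+13 = 22
ES_Security audit = max(EF_Integration tests=11, EF_Code review=22) = 22; EF_Security audit = 22+8 = 30
Expected project duration μ = 30 days. Critical path: Unit tests → Code review → Security audit.

Backward pass:
LF_Security audit = 30; LS_Security audit = 30−8 = 22
LF_Code review = LS_Security audit = 22; LS_Code review = 22−13 = 9
LF_Integration tests = LS_Security audit = 22; LS_Integration tests = 22−2 = 20
LF_Unit tests = min(LS_Integration tests=20, LS_Code review=9) = 9; LS_Unit tests = 9−9 = 0
Slack_Integration tests = LS_Integration tests − ES_Integration tests = 20 − 9 = 11

11 days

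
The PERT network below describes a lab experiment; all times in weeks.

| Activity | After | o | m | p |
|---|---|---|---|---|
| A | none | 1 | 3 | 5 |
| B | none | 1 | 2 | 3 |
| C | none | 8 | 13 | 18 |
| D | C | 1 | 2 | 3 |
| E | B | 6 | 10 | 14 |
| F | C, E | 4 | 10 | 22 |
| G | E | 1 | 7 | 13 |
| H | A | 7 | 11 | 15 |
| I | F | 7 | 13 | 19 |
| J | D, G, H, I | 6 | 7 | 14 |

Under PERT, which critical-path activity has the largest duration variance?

F

te_A = (1 + 4·3 + 5)/6 = 18/6 = 3; σ²_A = ((5−1)/6)² = 0.444
te_B = (1 + 4·2 + 3)/6 = 12/6 = 2; σ²_B = ((3−1)/6)² = 0.111
te_C = (8 + 4·13 + 18)/6 = 78/6 = 13; σ²_C = ((18−8)/6)² = 2.778
te_D = (1 + 4·2 + 3)/6 = 12/6 = 2; σ²_D = ((3−1)/6)² = 0.111
te_E = (6 + 4·10 + 14)/6 = 60/6 = 10; σ²_E = ((14−6)/6)² = 1.778
te_F = (4 + 4·10 + 22)/6 = 66/6 = 11; σ²_F = ((22−4)/6)² = 9.000
te_G = (1 + 4·7 + 13)/6 = 42/6 = 7; σ²_G = ((13−1)/6)² = 4.000
te_H = (7 + 4·11 + 15)/6 = 66/6 = 11; σ²_H = ((15−7)/6)² = 1.778
te_I = (7 + 4·13 + 19)/6 = 78/6 = 13; σ²_I = ((19−7)/6)² = 4.000
te_J = (6 + 4·7 + 14)/6 = 48/6 = 8; σ²_J = ((14−6)/6)² = 1.778

Forward pass:
ES_A = 0; EF_A = 3
ES_B = 0; EF_B = 2
ES_C = 0; EF_C = 13
ES_D = 13; EF_D = 13+2 = 15
ES_E = 2; EF_E = 2+10 = 12
ES_F = max(EF_C=13, EF_E=12) = 13; EF_F = 13+11 = 24
ES_G = 12; EF_G = 12+7 = 19
ES_H = 3; EF_H = 3+11 = 14
ES_I = 24; EF_I = 24+13 = 37
ES_J = max(EF_D=15, EF_G=19, EF_H=14, EF_I=37) = 37; EF_J = 37+8 = 45
Expected project duration μ = 45 weeks. Critical path: C → F → I → J.

Variances on critical path: σ²_C=2.778, σ²_F=9.000, σ²_I=4.000, σ²_J=1.778.
Largest is σ²_F = 9.000.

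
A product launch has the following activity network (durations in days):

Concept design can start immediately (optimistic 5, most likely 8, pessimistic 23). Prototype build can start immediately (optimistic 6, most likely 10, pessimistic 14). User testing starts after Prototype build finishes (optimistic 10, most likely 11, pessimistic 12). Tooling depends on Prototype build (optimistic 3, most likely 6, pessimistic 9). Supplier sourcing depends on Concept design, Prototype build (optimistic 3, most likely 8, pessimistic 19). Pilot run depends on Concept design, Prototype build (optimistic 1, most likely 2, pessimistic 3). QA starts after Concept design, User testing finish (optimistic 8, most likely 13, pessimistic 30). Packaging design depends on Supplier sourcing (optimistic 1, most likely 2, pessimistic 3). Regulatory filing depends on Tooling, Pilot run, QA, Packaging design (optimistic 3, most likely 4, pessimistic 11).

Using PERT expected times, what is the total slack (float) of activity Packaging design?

te_Concept design = (5 + 4·8 + 23)/6 = 60/6 = 10
te_Prototype build = (6 + 4·10 + 14)/6 = 60/6 = 10
te_User testing = (10 + 4·11 + 12)/6 = 66/6 = 11
te_Tooling = (3 + 4·6 + 9)/6 = 36/6 = 6
te_Supplier sourcing = (3 + 4·8 + 19)/6 = 54/6 = 9
te_Pilot run = (1 + 4·2 + 3)/6 = 12/6 = 2
te_QA = (8 + 4·13 + 30)/6 = 90/6 = 15
te_Packaging design = (1 + 4·2 + 3)/6 = 12/6 = 2
te_Regulatory filing = (3 + 4·4 + 11)/6 = 30/6 = 5

Forward pass:
ES_Concept design = 0; EF_Concept design = 10
ES_Prototype build = 0; EF_Prototype build = 10
ES_User testing = 10; EF_User testing = 10+11 = 21
ES_Tooling = 10; EF_Tooling = 10+6 = 16
ES_Supplier sourcing = max(EF_Concept design=10, EF_Prototype build=10) = 10; EF_Supplier sourcing = 10+9 = 19
ES_Pilot run = max(EF_Concept design=10, EF_Prototype build=10) = 10; EF_Pilot run = 10+2 = 12
ES_QA = max(EF_Concept design=10, EF_User testing=21) = 21; EF_QA = 21+15 = 36
ES_Packaging design = 19; EF_Packaging design = 19+2 = 21
ES_Regulatory filing = max(EF_Tooling=16, EF_Pilot run=12, EF_QA=36, EF_Packaging design=21) = 36; EF_Regulatory filing = 36+5 = 41
Expected project duration μ = 41 days. Critical path: Prototype build → User testing → QA → Regulatory filing.

Backward pass:
LF_Regulatory filing = 41; LS_Regulatory filing = 41−5 = 36
LF_Packaging design = LS_Regulatory filing = 36; LS_Packaging design = 36−2 = 34
LF_QA = LS_Regulatory filing = 36; LS_QA = 36−15 = 21
LF_Pilot run = LS_Regulatory filing = 36; LS_Pilot run = 36−2 = 34
LF_Supplier sourcing = LS_Packaging design = 34; LS_Supplier sourcing = 34−9 = 25
LF_Tooling = LS_Regulatory filing = 36; LS_Tooling = 36−6 = 30
LF_User testing = LS_QA = 21; LS_User testing = 21−11 = 10
LF_Prototype build = min(LS_User testing=10, LS_Tooling=30, LS_Supplier sourcing=25, LS_Pilot run=34) = 10; LS_Prototype build = 10−10 = 0
LF_Concept design = min(LS_Supplier sourcing=25, LS_Pilot run=34, LS_QA=21) = 21; LS_Concept design = 21−10 = 11
Slack_Packaging design = LS_Packaging design − ES_Packaging design = 34 − 19 = 15

15 days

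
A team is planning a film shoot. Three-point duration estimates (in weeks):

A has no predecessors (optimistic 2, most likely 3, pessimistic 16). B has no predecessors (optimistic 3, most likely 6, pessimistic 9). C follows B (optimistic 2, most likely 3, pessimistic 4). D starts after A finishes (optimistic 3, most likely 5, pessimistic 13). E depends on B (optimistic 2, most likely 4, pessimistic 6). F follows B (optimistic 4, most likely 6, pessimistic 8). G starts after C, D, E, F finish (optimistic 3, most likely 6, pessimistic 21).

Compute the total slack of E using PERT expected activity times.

te_A = (2 + 4·3 + 16)/6 = 30/6 = 5
te_B = (3 + 4·6 + 9)/6 = 36/6 = 6
te_C = (2 + 4·3 + 4)/6 = 18/6 = 3
te_D = (3 + 4·5 + 13)/6 = 36/6 = 6
te_E = (2 + 4·4 + 6)/6 = 24/6 = 4
te_F = (4 + 4·6 + 8)/6 = 36/6 = 6
te_G = (3 + 4·6 + 21)/6 = 48/6 = 8

Forward pass:
ES_A = 0; EF_A = 5
ES_B = 0; EF_B = 6
ES_C = 6; EF_C = 6+3 = 9
ES_D = 5; EF_D = 5+6 = 11
ES_E = 6; EF_E = 6+4 = 10
ES_F = 6; EF_F = 6+6 = 12
ES_G = max(EF_C=9, EF_D=11, EF_E=10, EF_F=12) = 12; EF_G = 12+8 = 20
Expected project duration μ = 20 weeks. Critical path: B → F → G.

Backward pass:
LF_G = 20; LS_G = 20−8 = 12
LF_F = LS_G = 12; LS_F = 12−6 = 6
LF_E = LS_G = 12; LS_E = 12−4 = 8
LF_D = LS_G = 12; LS_D = 12−6 = 6
LF_C = LS_G = 12; LS_C = 12−3 = 9
LF_B = min(LS_C=9, LS_E=8, LS_F=6) = 6; LS_B = 6−6 = 0
LF_A = LS_D = 6; LS_A = 6−5 = 1
Slack_E = LS_E − ES_E = 8 − 6 = 2

2 weeks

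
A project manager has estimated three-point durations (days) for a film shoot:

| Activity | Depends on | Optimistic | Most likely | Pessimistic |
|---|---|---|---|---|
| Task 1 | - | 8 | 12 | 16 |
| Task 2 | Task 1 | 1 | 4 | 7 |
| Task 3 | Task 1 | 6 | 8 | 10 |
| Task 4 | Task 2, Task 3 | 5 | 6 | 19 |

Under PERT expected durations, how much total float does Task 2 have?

te_Task 1 = (8 + 4·12 + 16)/6 = 72/6 = 12
te_Task 2 = (1 + 4·4 + 7)/6 = 24/6 = 4
te_Task 3 = (6 + 4·8 + 10)/6 = 48/6 = 8
te_Task 4 = (5 + 4·6 + 19)/6 = 48/6 = 8

Forward pass:
ES_Task 1 = 0; EF_Task 1 = 12
ES_Task 2 = 12; EF_Task 2 = 12+4 = 16
ES_Task 3 = 12; EF_Task 3 = 12+8 = 20
ES_Task 4 = max(EF_Task 2=16, EF_Task 3=20) = 20; EF_Task 4 = 20+8 = 28
Expected project duration μ = 28 days. Critical path: Task 1 → Task 3 → Task 4.

Backward pass:
LF_Task 4 = 28; LS_Task 4 = 28−8 = 20
LF_Task 3 = LS_Task 4 = 20; LS_Task 3 = 20−8 = 12
LF_Task 2 = LS_Task 4 = 20; LS_Task 2 = 20−4 = 16
LF_Task 1 = min(LS_Task 2=16, LS_Task 3=12) = 12; LS_Task 1 = 12−12 = 0
Slack_Task 2 = LS_Task 2 − ES_Task 2 = 16 − 12 = 4

4 days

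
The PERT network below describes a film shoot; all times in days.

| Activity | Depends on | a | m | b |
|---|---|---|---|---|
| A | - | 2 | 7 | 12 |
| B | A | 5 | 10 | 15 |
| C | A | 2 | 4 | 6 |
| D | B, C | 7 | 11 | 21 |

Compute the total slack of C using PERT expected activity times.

6 days

te_A = (2 + 4·7 + 12)/6 = 42/6 = 7
te_B = (5 + 4·10 + 15)/6 = 60/6 = 10
te_C = (2 + 4·4 + 6)/6 = 24/6 = 4
te_D = (7 + 4·11 + 21)/6 = 72/6 = 12

Forward pass:
ES_A = 0; EF_A = 7
ES_B = 7; EF_B = 7+10 = 17
ES_C = 7; EF_C = 7+4 = 11
ES_D = max(EF_B=17, EF_C=11) = 17; EF_D = 17+12 = 29
Expected project duration μ = 29 days. Critical path: A → B → D.

Backward pass:
LF_D = 29; LS_D = 29−12 = 17
LF_C = LS_D = 17; LS_C = 17−4 = 13
LF_B = LS_D = 17; LS_B = 17−10 = 7
LF_A = min(LS_B=7, LS_C=13) = 7; LS_A = 7−7 = 0
Slack_C = LS_C − ES_C = 13 − 7 = 6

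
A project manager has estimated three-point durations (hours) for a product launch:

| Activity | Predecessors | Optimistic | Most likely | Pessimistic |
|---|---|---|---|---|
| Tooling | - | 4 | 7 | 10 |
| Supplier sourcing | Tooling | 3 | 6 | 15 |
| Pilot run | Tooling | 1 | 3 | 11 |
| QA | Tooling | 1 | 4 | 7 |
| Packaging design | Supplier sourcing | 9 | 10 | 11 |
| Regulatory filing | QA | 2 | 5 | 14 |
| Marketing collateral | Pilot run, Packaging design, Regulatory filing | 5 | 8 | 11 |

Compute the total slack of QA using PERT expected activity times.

te_Tooling = (4 + 4·7 + 10)/6 = 42/6 = 7
te_Supplier sourcing = (3 + 4·6 + 15)/6 = 42/6 = 7
te_Pilot run = (1 + 4·3 + 11)/6 = 24/6 = 4
te_QA = (1 + 4·4 + 7)/6 = 24/6 = 4
te_Packaging design = (9 + 4·10 + 11)/6 = 60/6 = 10
te_Regulatory filing = (2 + 4·5 + 14)/6 = 36/6 = 6
te_Marketing collateral = (5 + 4·8 + 11)/6 = 48/6 = 8

Forward pass:
ES_Tooling = 0; EF_Tooling = 7
ES_Supplier sourcing = 7; EF_Supplier sourcing = 7+7 = 14
ES_Pilot run = 7; EF_Pilot run = 7+4 = 11
ES_QA = 7; EF_QA = 7+4 = 11
ES_Packaging design = 14; EF_Packaging design = 14+10 = 24
ES_Regulatory filing = 11; EF_Regulatory filing = 11+6 = 17
ES_Marketing collateral = max(EF_Pilot run=11, EF_Packaging design=24, EF_Regulatory filing=17) = 24; EF_Marketing collateral = 24+8 = 32
Expected project duration μ = 32 hours. Critical path: Tooling → Supplier sourcing → Packaging design → Marketing collateral.

Backward pass:
LF_Marketing collateral = 32; LS_Marketing collateral = 32−8 = 24
LF_Regulatory filing = LS_Marketing collateral = 24; LS_Regulatory filing = 24−6 = 18
LF_Packaging design = LS_Marketing collateral = 24; LS_Packaging design = 24−10 = 14
LF_QA = LS_Regulatory filing = 18; LS_QA = 18−4 = 14
LF_Pilot run = LS_Marketing collateral = 24; LS_Pilot run = 24−4 = 20
LF_Supplier sourcing = LS_Packaging design = 14; LS_Supplier sourcing = 14−7 = 7
LF_Tooling = min(LS_Supplier sourcing=7, LS_Pilot run=20, LS_QA=14) = 7; LS_Tooling = 7−7 = 0
Slack_QA = LS_QA − ES_QA = 14 − 7 = 7

7 hours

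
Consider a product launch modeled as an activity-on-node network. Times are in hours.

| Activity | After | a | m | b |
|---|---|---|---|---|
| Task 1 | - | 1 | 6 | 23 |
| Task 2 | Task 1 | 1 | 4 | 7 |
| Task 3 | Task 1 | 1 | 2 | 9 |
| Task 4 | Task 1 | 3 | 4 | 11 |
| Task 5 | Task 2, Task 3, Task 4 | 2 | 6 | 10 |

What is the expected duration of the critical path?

te_Task 1 = (1 + 4·6 + 23)/6 = 48/6 = 8
te_Task 2 = (1 + 4·4 + 7)/6 = 24/6 = 4
te_Task 3 = (1 + 4·2 + 9)/6 = 18/6 = 3
te_Task 4 = (3 + 4·4 + 11)/6 = 30/6 = 5
te_Task 5 = (2 + 4·6 + 10)/6 = 36/6 = 6

Forward pass:
ES_Task 1 = 0; EF_Task 1 = 8
ES_Task 2 = 8; EF_Task 2 = 8+4 = 12
ES_Task 3 = 8; EF_Task 3 = 8+3 = 11
ES_Task 4 = 8; EF_Task 4 = 8+5 = 13
ES_Task 5 = max(EF_Task 2=12, EF_Task 3=11, EF_Task 4=13) = 13; EF_Task 5 = 13+6 = 19
Expected project duration μ = 19 hours. Critical path: Task 1 → Task 4 → Task 5.

19 hours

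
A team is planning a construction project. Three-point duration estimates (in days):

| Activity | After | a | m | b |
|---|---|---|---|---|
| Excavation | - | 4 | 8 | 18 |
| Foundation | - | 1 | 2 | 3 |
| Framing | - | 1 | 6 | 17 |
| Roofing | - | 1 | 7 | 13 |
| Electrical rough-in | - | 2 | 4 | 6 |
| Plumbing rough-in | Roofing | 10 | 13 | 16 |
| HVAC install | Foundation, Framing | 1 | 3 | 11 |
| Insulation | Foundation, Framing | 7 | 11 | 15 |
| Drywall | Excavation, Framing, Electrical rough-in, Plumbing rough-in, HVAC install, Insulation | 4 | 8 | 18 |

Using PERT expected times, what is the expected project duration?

29 days

te_Excavation = (4 + 4·8 + 18)/6 = 54/6 = 9
te_Foundation = (1 + 4·2 + 3)/6 = 12/6 = 2
te_Framing = (1 + 4·6 + 17)/6 = 42/6 = 7
te_Roofing = (1 + 4·7 + 13)/6 = 42/6 = 7
te_Electrical rough-in = (2 + 4·4 + 6)/6 = 24/6 = 4
te_Plumbing rough-in = (10 + 4·13 + 16)/6 = 78/6 = 13
te_HVAC install = (1 + 4·3 + 11)/6 = 24/6 = 4
te_Insulation = (7 + 4·11 + 15)/6 = 66/6 = 11
te_Drywall = (4 + 4·8 + 18)/6 = 54/6 = 9

Forward pass:
ES_Excavation = 0; EF_Excavation = 9
ES_Foundation = 0; EF_Foundation = 2
ES_Framing = 0; EF_Framing = 7
ES_Roofing = 0; EF_Roofing = 7
ES_Electrical rough-in = 0; EF_Electrical rough-in = 4
ES_Plumbing rough-in = 7; EF_Plumbing rough-in = 7+13 = 20
ES_HVAC install = max(EF_Foundation=2, EF_Framing=7) = 7; EF_HVAC install = 7+4 = 11
ES_Insulation = max(EF_Foundation=2, EF_Framing=7) = 7; EF_Insulation = 7+11 = 18
ES_Drywall = max(EF_Excavation=9, EF_Framing=7, EF_Electrical rough-in=4, EF_Plumbing rough-in=20, EF_HVAC install=11, EF_Insulation=18) = 20; EF_Drywall = 20+9 = 29
Expected project duration μ = 29 days. Critical path: Roofing → Plumbing rough-in → Drywall.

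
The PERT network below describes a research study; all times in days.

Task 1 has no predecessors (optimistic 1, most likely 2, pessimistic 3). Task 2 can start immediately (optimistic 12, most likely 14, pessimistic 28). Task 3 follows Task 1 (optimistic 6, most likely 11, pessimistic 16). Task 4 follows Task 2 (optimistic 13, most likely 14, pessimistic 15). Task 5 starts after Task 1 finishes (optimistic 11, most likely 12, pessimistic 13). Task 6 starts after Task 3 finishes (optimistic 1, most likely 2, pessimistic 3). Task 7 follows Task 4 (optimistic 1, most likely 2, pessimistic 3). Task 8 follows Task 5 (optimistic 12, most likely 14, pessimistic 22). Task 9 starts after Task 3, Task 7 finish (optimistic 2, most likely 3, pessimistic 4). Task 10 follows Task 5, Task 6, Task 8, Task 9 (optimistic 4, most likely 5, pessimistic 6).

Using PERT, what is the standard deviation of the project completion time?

te_Task 1 = (1 + 4·2 + 3)/6 = 12/6 = 2; σ²_Task 1 = ((3−1)/6)² = 0.111
te_Task 2 = (12 + 4·14 + 28)/6 = 96/6 = 16; σ²_Task 2 = ((28−12)/6)² = 7.111
te_Task 3 = (6 + 4·11 + 16)/6 = 66/6 = 11; σ²_Task 3 = ((16−6)/6)² = 2.778
te_Task 4 = (13 + 4·14 + 15)/6 = 84/6 = 14; σ²_Task 4 = ((15−13)/6)² = 0.111
te_Task 5 = (11 + 4·12 + 13)/6 = 72/6 = 12; σ²_Task 5 = ((13−11)/6)² = 0.111
te_Task 6 = (1 + 4·2 + 3)/6 = 12/6 = 2; σ²_Task 6 = ((3−1)/6)² = 0.111
te_Task 7 = (1 + 4·2 + 3)/6 = 12/6 = 2; σ²_Task 7 = ((3−1)/6)² = 0.111
te_Task 8 = (12 + 4·14 + 22)/6 = 90/6 = 15; σ²_Task 8 = ((22−12)/6)² = 2.778
te_Task 9 = (2 + 4·3 + 4)/6 = 18/6 = 3; σ²_Task 9 = ((4−2)/6)² = 0.111
te_Task 10 = (4 + 4·5 + 6)/6 = 30/6 = 5; σ²_Task 10 = ((6−4)/6)² = 0.111

Forward pass:
ES_Task 1 = 0; EF_Task 1 = 2
ES_Task 2 = 0; EF_Task 2 = 16
ES_Task 3 = 2; EF_Task 3 = 2+11 = 13
ES_Task 4 = 16; EF_Task 4 = 16+14 = 30
ES_Task 5 = 2; EF_Task 5 = 2+12 = 14
ES_Task 6 = 13; EF_Task 6 = 13+2 = 15
ES_Task 7 = 30; EF_Task 7 = 30+2 = 32
ES_Task 8 = 14; EF_Task 8 = 14+15 = 29
ES_Task 9 = max(EF_Task 3=13, EF_Task 7=32) = 32; EF_Task 9 = 32+3 = 35
ES_Task 10 = max(EF_Task 5=14, EF_Task 6=15, EF_Task 8=29, EF_Task 9=35) = 35; EF_Task 10 = 35+5 = 40
Expected project duration μ = 40 days. Critical path: Task 2 → Task 4 → Task 7 → Task 9 → Task 10.

Variance along critical path = 7.111 + 0.111 + 0.111 + 0.111 + 0.111 = 7.556
σ = √7.556 = 2.749 days

2.75 days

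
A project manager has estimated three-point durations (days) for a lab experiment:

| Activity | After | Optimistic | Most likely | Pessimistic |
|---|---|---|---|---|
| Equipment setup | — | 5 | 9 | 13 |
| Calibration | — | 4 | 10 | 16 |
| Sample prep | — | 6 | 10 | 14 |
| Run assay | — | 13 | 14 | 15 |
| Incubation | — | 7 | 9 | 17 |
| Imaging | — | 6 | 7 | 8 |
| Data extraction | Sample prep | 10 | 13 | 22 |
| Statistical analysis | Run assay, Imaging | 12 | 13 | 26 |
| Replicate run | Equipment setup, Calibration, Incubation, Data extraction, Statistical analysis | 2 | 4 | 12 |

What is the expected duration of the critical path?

34 days

te_Equipment setup = (5 + 4·9 + 13)/6 = 54/6 = 9
te_Calibration = (4 + 4·10 + 16)/6 = 60/6 = 10
te_Sample prep = (6 + 4·10 + 14)/6 = 60/6 = 10
te_Run assay = (13 + 4·14 + 15)/6 = 84/6 = 14
te_Incubation = (7 + 4·9 + 17)/6 = 60/6 = 10
te_Imaging = (6 + 4·7 + 8)/6 = 42/6 = 7
te_Data extraction = (10 + 4·13 + 22)/6 = 84/6 = 14
te_Statistical analysis = (12 + 4·13 + 26)/6 = 90/6 = 15
te_Replicate run = (2 + 4·4 + 12)/6 = 30/6 = 5

Forward pass:
ES_Equipment setup = 0; EF_Equipment setup = 9
ES_Calibration = 0; EF_Calibration = 10
ES_Sample prep = 0; EF_Sample prep = 10
ES_Run assay = 0; EF_Run assay = 14
ES_Incubation = 0; EF_Incubation = 10
ES_Imaging = 0; EF_Imaging = 7
ES_Data extraction = 10; EF_Data extraction = 10+14 = 24
ES_Statistical analysis = max(EF_Run assay=14, EF_Imaging=7) = 14; EF_Statistical analysis = 14+15 = 29
ES_Replicate run = max(EF_Equipment setup=9, EF_Calibration=10, EF_Incubation=10, EF_Data extraction=24, EF_Statistical analysis=29) = 29; EF_Replicate run = 29+5 = 34
Expected project duration μ = 34 days. Critical path: Run assay → Statistical analysis → Replicate run.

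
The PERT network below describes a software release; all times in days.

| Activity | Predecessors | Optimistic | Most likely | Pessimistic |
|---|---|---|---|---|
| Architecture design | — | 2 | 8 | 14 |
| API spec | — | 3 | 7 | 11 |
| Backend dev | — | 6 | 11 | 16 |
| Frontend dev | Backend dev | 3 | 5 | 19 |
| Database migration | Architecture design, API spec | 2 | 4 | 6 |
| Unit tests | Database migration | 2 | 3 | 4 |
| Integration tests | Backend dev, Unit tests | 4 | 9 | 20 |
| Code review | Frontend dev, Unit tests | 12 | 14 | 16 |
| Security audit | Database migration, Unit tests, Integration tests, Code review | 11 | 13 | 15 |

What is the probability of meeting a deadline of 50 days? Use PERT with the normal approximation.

te_Architecture design = (2 + 4·8 + 14)/6 = 48/6 = 8; σ²_Architecture design = ((14−2)/6)² = 4.000
te_API spec = (3 + 4·7 + 11)/6 = 42/6 = 7; σ²_API spec = ((11−3)/6)² = 1.778
te_Backend dev = (6 + 4·11 + 16)/6 = 66/6 = 11; σ²_Backend dev = ((16−6)/6)² = 2.778
te_Frontend dev = (3 + 4·5 + 19)/6 = 42/6 = 7; σ²_Frontend dev = ((19−3)/6)² = 7.111
te_Database migration = (2 + 4·4 + 6)/6 = 24/6 = 4; σ²_Database migration = ((6−2)/6)² = 0.444
te_Unit tests = (2 + 4·3 + 4)/6 = 18/6 = 3; σ²_Unit tests = ((4−2)/6)² = 0.111
te_Integration tests = (4 + 4·9 + 20)/6 = 60/6 = 10; σ²_Integration tests = ((20−4)/6)² = 7.111
te_Code review = (12 + 4·14 + 16)/6 = 84/6 = 14; σ²_Code review = ((16−12)/6)² = 0.444
te_Security audit = (11 + 4·13 + 15)/6 = 78/6 = 13; σ²_Security audit = ((15−11)/6)² = 0.444

Forward pass:
ES_Architecture design = 0; EF_Architecture design = 8
ES_API spec = 0; EF_API spec = 7
ES_Backend dev = 0; EF_Backend dev = 11
ES_Frontend dev = 11; EF_Frontend dev = 11+7 = 18
ES_Database migration = max(EF_Architecture design=8, EF_API spec=7) = 8; EF_Database migration = 8+4 = 12
ES_Unit tests = 12; EF_Unit tests = 12+3 = 15
ES_Integration tests = max(EF_Backend dev=11, EF_Unit tests=15) = 15; EF_Integration tests = 15+10 = 25
ES_Code review = max(EF_Frontend dev=18, EF_Unit tests=15) = 18; EF_Code review = 18+14 = 32
ES_Security audit = max(EF_Database migration=12, EF_Unit tests=15, EF_Integration tests=25, EF_Code review=32) = 32; EF_Security audit = 32+13 = 45
Expected project duration μ = 45 days. Critical path: Backend dev → Frontend dev → Code review → Security audit.

Variance along critical path = 2.778 + 7.111 + 0.444 + 0.444 = 10.778; σ = √10.778 = 3.283 days.
Z = (50 − 45) / 3.283 = 1.523
P(T ≤ 50) = Φ(1.523) ≈ 0.936

0.936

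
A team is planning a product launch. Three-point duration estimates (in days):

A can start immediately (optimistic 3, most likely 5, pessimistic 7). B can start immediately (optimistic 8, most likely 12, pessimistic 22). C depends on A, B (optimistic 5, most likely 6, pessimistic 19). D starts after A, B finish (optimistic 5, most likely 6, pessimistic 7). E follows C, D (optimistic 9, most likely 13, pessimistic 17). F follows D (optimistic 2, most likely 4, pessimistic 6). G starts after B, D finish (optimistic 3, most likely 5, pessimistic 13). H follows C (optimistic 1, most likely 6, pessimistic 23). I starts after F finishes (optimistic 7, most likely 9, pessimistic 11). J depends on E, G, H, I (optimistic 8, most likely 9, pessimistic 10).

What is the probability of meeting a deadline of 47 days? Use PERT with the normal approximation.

0.868

te_A = (3 + 4·5 + 7)/6 = 30/6 = 5; σ²_A = ((7−3)/6)² = 0.444
te_B = (8 + 4·12 + 22)/6 = 78/6 = 13; σ²_B = ((22−8)/6)² = 5.444
te_C = (5 + 4·6 + 19)/6 = 48/6 = 8; σ²_C = ((19−5)/6)² = 5.444
te_D = (5 + 4·6 + 7)/6 = 36/6 = 6; σ²_D = ((7−5)/6)² = 0.111
te_E = (9 + 4·13 + 17)/6 = 78/6 = 13; σ²_E = ((17−9)/6)² = 1.778
te_F = (2 + 4·4 + 6)/6 = 24/6 = 4; σ²_F = ((6−2)/6)² = 0.444
te_G = (3 + 4·5 + 13)/6 = 36/6 = 6; σ²_G = ((13−3)/6)² = 2.778
te_H = (1 + 4·6 + 23)/6 = 48/6 = 8; σ²_H = ((23−1)/6)² = 13.444
te_I = (7 + 4·9 + 11)/6 = 54/6 = 9; σ²_I = ((11−7)/6)² = 0.444
te_J = (8 + 4·9 + 10)/6 = 54/6 = 9; σ²_J = ((10−8)/6)² = 0.111

Forward pass:
ES_A = 0; EF_A = 5
ES_B = 0; EF_B = 13
ES_C = max(EF_A=5, EF_B=13) = 13; EF_C = 13+8 = 21
ES_D = max(EF_A=5, EF_B=13) = 13; EF_D = 13+6 = 19
ES_E = max(EF_C=21, EF_D=19) = 21; EF_E = 21+13 = 34
ES_F = 19; EF_F = 19+4 = 23
ES_G = max(EF_B=13, EF_D=19) = 19; EF_G = 19+6 = 25
ES_H = 21; EF_H = 21+8 = 29
ES_I = 23; EF_I = 23+9 = 32
ES_J = max(EF_E=34, EF_G=25, EF_H=29, EF_I=32) = 34; EF_J = 34+9 = 43
Expected project duration μ = 43 days. Critical path: B → C → E → J.

Variance along critical path = 5.444 + 5.444 + 1.778 + 0.111 = 12.778; σ = √12.778 = 3.575 days.
Z = (47 − 43) / 3.575 = 1.119
P(T ≤ 47) = Φ(1.119) ≈ 0.868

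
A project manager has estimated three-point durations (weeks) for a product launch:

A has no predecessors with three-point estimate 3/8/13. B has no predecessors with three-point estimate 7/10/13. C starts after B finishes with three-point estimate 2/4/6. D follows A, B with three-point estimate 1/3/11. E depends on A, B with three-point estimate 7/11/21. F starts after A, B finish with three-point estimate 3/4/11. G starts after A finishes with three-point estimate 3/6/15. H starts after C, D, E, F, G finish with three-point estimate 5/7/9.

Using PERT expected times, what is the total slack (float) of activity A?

2 weeks

te_A = (3 + 4·8 + 13)/6 = 48/6 = 8
te_B = (7 + 4·10 + 13)/6 = 60/6 = 10
te_C = (2 + 4·4 + 6)/6 = 24/6 = 4
te_D = (1 + 4·3 + 11)/6 = 24/6 = 4
te_E = (7 + 4·11 + 21)/6 = 72/6 = 12
te_F = (3 + 4·4 + 11)/6 = 30/6 = 5
te_G = (3 + 4·6 + 15)/6 = 42/6 = 7
te_H = (5 + 4·7 + 9)/6 = 42/6 = 7

Forward pass:
ES_A = 0; EF_A = 8
ES_B = 0; EF_B = 10
ES_C = 10; EF_C = 10+4 = 14
ES_D = max(EF_A=8, EF_B=10) = 10; EF_D = 10+4 = 14
ES_E = max(EF_A=8, EF_B=10) = 10; EF_E = 10+12 = 22
ES_F = max(EF_A=8, EF_B=10) = 10; EF_F = 10+5 = 15
ES_G = 8; EF_G = 8+7 = 15
ES_H = max(EF_C=14, EF_D=14, EF_E=22, EF_F=15, EF_G=15) = 22; EF_H = 22+7 = 29
Expected project duration μ = 29 weeks. Critical path: B → E → H.

Backward pass:
LF_H = 29; LS_H = 29−7 = 22
LF_G = LS_H = 22; LS_G = 22−7 = 15
LF_F = LS_H = 22; LS_F = 22−5 = 17
LF_E = LS_H = 22; LS_E = 22−12 = 10
LF_D = LS_H = 22; LS_D = 22−4 = 18
LF_C = LS_H = 22; LS_C = 22−4 = 18
LF_B = min(LS_C=18, LS_D=18, LS_E=10, LS_F=17) = 10; LS_B = 10−10 = 0
LF_A = min(LS_D=18, LS_E=10, LS_F=17, LS_G=15) = 10; LS_A = 10−8 = 2
Slack_A = LS_A − ES_A = 2 − 0 = 2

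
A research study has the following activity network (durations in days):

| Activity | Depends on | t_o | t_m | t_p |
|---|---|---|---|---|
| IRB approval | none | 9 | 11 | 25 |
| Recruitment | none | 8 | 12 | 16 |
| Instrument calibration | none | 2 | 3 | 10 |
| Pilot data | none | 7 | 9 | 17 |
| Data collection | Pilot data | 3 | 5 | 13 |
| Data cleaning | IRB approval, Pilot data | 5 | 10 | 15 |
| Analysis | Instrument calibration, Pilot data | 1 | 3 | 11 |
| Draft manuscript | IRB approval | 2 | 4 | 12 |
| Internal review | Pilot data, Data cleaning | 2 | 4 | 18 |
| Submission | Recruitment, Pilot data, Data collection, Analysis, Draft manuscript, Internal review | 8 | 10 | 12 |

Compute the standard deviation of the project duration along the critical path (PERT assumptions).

4.18 days

te_IRB approval = (9 + 4·11 + 25)/6 = 78/6 = 13; σ²_IRB approval = ((25−9)/6)² = 7.111
te_Recruitment = (8 + 4·12 + 16)/6 = 72/6 = 12; σ²_Recruitment = ((16−8)/6)² = 1.778
te_Instrument calibration = (2 + 4·3 + 10)/6 = 24/6 = 4; σ²_Instrument calibration = ((10−2)/6)² = 1.778
te_Pilot data = (7 + 4·9 + 17)/6 = 60/6 = 10; σ²_Pilot data = ((17−7)/6)² = 2.778
te_Data collection = (3 + 4·5 + 13)/6 = 36/6 = 6; σ²_Data collection = ((13−3)/6)² = 2.778
te_Data cleaning = (5 + 4·10 + 15)/6 = 60/6 = 10; σ²_Data cleaning = ((15−5)/6)² = 2.778
te_Analysis = (1 + 4·3 + 11)/6 = 24/6 = 4; σ²_Analysis = ((11−1)/6)² = 2.778
te_Draft manuscript = (2 + 4·4 + 12)/6 = 30/6 = 5; σ²_Draft manuscript = ((12−2)/6)² = 2.778
te_Internal review = (2 + 4·4 + 18)/6 = 36/6 = 6; σ²_Internal review = ((18−2)/6)² = 7.111
te_Submission = (8 + 4·10 + 12)/6 = 60/6 = 10; σ²_Submission = ((12−8)/6)² = 0.444

Forward pass:
ES_IRB approval = 0; EF_IRB approval = 13
ES_Recruitment = 0; EF_Recruitment = 12
ES_Instrument calibration = 0; EF_Instrument calibration = 4
ES_Pilot data = 0; EF_Pilot data = 10
ES_Data collection = 10; EF_Data collection = 10+6 = 16
ES_Data cleaning = max(EF_IRB approval=13, EF_Pilot data=10) = 13; EF_Data cleaning = 13+10 = 23
ES_Analysis = max(EF_Instrument calibration=4, EF_Pilot data=10) = 10; EF_Analysis = 10+4 = 14
ES_Draft manuscript = 13; EF_Draft manuscript = 13+5 = 18
ES_Internal review = max(EF_Pilot data=10, EF_Data cleaning=23) = 23; EF_Internal review = 23+6 = 29
ES_Submission = max(EF_Recruitment=12, EF_Pilot data=10, EF_Data collection=16, EF_Analysis=14, EF_Draft manuscript=18, EF_Internal review=29) = 29; EF_Submission = 29+10 = 39
Expected project duration μ = 39 days. Critical path: IRB approval → Data cleaning → Internal review → Submission.

Variance along critical path = 7.111 + 2.778 + 7.111 + 0.444 = 17.444
σ = √17.444 = 4.177 days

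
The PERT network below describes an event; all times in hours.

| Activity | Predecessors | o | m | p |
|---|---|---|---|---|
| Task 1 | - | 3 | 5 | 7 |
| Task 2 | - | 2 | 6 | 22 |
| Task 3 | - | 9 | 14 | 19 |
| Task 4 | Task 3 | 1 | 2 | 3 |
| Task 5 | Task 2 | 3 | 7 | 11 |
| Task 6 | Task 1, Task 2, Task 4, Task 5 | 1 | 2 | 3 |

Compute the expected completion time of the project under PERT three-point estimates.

18 hours

te_Task 1 = (3 + 4·5 + 7)/6 = 30/6 = 5
te_Task 2 = (2 + 4·6 + 22)/6 = 48/6 = 8
te_Task 3 = (9 + 4·14 + 19)/6 = 84/6 = 14
te_Task 4 = (1 + 4·2 + 3)/6 = 12/6 = 2
te_Task 5 = (3 + 4·7 + 11)/6 = 42/6 = 7
te_Task 6 = (1 + 4·2 + 3)/6 = 12/6 = 2

Forward pass:
ES_Task 1 = 0; EF_Task 1 = 5
ES_Task 2 = 0; EF_Task 2 = 8
ES_Task 3 = 0; EF_Task 3 = 14
ES_Task 4 = 14; EF_Task 4 = 14+2 = 16
ES_Task 5 = 8; EF_Task 5 = 8+7 = 15
ES_Task 6 = max(EF_Task 1=5, EF_Task 2=8, EF_Task 4=16, EF_Task 5=15) = 16; EF_Task 6 = 16+2 = 18
Expected project duration μ = 18 hours. Critical path: Task 3 → Task 4 → Task 6.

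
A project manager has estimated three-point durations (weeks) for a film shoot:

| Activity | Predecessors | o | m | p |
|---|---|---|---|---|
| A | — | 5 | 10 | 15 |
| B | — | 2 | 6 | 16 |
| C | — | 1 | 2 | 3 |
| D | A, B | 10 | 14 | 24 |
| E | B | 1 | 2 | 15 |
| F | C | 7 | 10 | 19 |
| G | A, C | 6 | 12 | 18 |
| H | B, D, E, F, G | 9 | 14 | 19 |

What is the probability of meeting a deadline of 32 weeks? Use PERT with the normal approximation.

te_A = (5 + 4·10 + 15)/6 = 60/6 = 10; σ²_A = ((15−5)/6)² = 2.778
te_B = (2 + 4·6 + 16)/6 = 42/6 = 7; σ²_B = ((16−2)/6)² = 5.444
te_C = (1 + 4·2 + 3)/6 = 12/6 = 2; σ²_C = ((3−1)/6)² = 0.111
te_D = (10 + 4·14 + 24)/6 = 90/6 = 15; σ²_D = ((24−10)/6)² = 5.444
te_E = (1 + 4·2 + 15)/6 = 24/6 = 4; σ²_E = ((15−1)/6)² = 5.444
te_F = (7 + 4·10 + 19)/6 = 66/6 = 11; σ²_F = ((19−7)/6)² = 4.000
te_G = (6 + 4·12 + 18)/6 = 72/6 = 12; σ²_G = ((18−6)/6)² = 4.000
te_H = (9 + 4·14 + 19)/6 = 84/6 = 14; σ²_H = ((19−9)/6)² = 2.778

Forward pass:
ES_A = 0; EF_A = 10
ES_B = 0; EF_B = 7
ES_C = 0; EF_C = 2
ES_D = max(EF_A=10, EF_B=7) = 10; EF_D = 10+15 = 25
ES_E = 7; EF_E = 7+4 = 11
ES_F = 2; EF_F = 2+11 = 13
ES_G = max(EF_A=10, EF_C=2) = 10; EF_G = 10+12 = 22
ES_H = max(EF_B=7, EF_D=25, EF_E=11, EF_F=13, EF_G=22) = 25; EF_H = 25+14 = 39
Expected project duration μ = 39 weeks. Critical path: A → D → H.

Variance along critical path = 2.778 + 5.444 + 2.778 = 11.000; σ = √11.000 = 3.317 weeks.
Z = (32 − 39) / 3.317 = -2.111
P(T ≤ 32) = Φ(-2.111) ≈ 0.017

0.017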